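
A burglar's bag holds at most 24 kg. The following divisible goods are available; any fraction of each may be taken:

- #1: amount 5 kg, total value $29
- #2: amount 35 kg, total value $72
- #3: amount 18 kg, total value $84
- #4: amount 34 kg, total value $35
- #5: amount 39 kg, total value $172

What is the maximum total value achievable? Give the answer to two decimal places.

Take in order of value per unit:
- #1 (29/5 per unit): all 5 → value 29, running total 29.00
- #3 (84/18 per unit): all 18 → value 84, running total 113.00
- #5 (172/39 per unit): 1 of 39 → value 1×172/39 = 4.4103, running total 117.41
Total 117.41.

117.41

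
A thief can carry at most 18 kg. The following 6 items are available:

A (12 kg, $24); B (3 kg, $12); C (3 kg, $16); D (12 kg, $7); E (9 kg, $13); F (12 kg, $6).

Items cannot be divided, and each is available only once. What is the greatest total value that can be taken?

Check high-value combinations within 18 kg:
- A+B+C: weight 12+3+3=18, value 24+12+16=52
- B+C+E: weight 3+3+9=15, value 12+16+13=41
- A+C: weight 12+3=15, value 24+16=40
- A+B: weight 12+3=15, value 24+12=36
Best: $52.

$52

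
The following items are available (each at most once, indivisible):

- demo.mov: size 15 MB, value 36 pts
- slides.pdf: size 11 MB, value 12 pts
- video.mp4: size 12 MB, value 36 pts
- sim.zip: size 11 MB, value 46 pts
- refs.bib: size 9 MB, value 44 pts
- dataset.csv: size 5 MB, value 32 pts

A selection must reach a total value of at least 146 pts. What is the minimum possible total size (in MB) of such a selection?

Subsets with value ≥ 146, sorted by total size:
- video.mp4+sim.zip+refs.bib+dataset.csv: size 37, value 158
- demo.mov+sim.zip+refs.bib+dataset.csv: size 40, value 158
- demo.mov+video.mp4+refs.bib+dataset.csv: size 41, value 148
Minimum size: 37 MB.

37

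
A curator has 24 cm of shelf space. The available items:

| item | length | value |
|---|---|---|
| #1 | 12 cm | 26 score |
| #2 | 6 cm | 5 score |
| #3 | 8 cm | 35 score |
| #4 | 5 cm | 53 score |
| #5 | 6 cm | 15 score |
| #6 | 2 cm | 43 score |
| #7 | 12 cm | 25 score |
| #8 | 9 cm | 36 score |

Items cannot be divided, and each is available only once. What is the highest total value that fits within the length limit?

Check high-value combinations within 24 cm:
- #3+#4+#6+#8: length 8+5+2+9=24, value 35+53+43+36=167
- #4+#5+#6+#8: length 5+6+2+9=22, value 53+15+43+36=147
- #3+#4+#5+#6: length 8+5+6+2=21, value 35+53+15+43=146
Best: 167 score.

167 score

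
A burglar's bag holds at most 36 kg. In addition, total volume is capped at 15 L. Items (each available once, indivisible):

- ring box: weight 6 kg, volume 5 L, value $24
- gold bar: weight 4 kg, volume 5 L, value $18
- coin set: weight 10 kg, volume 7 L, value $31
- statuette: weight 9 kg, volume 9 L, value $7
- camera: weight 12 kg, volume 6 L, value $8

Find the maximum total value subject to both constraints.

$55

Feasible sets respecting both limits:
- ring box+coin set: weight 16, volume 12, value 55
- gold bar+coin set: weight 14, volume 12, value 49
- ring box+gold bar: weight 10, volume 10, value 42
- coin set+camera: weight 22, volume 13, value 39
Best: $55.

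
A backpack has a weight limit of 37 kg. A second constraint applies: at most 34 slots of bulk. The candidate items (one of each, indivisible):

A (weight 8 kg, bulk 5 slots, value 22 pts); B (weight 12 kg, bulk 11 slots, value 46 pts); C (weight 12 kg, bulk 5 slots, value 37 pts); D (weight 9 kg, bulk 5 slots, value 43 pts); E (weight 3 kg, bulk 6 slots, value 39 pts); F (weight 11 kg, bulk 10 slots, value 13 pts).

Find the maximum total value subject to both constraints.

165 pts

Feasible sets respecting both limits:
- B+C+D+E: weight 36, bulk 27, value 165
- A+B+D+E: weight 32, bulk 27, value 150
- A+B+C+E: weight 35, bulk 27, value 144
- A+C+D+E: weight 32, bulk 21, value 141
Best: 165 pts.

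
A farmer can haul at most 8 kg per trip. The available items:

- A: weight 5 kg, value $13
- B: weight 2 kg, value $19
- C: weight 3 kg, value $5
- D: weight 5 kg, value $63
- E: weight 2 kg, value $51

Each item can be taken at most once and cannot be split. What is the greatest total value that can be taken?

Check high-value combinations within 8 kg:
- D+E: weight 5+2=7, value 63+51=114
- B+D: weight 2+5=7, value 19+63=82
- B+C+E: weight 2+3+2=7, value 19+5+51=75
- B+E: weight 2+2=4, value 19+51=70
- C+D: weight 3+5=8, value 5+63=68
Best: $114.

$114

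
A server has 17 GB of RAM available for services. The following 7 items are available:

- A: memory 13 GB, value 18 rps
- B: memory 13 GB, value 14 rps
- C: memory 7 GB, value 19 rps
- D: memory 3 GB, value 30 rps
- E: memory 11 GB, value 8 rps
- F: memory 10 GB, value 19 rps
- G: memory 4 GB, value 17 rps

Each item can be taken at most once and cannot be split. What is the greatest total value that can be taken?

66 rps

Check high-value combinations within 17 GB:
- C+D+G: memory 7+3+4=14, value 19+30+17=66
- D+F+G: memory 3+10+4=17, value 30+19+17=66
- C+D: memory 7+3=10, value 19+30=49
Best: 66 rps.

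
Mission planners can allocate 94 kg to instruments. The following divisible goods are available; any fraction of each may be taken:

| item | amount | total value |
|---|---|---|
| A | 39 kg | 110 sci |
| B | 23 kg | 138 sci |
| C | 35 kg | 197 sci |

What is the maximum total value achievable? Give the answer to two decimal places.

436.54

Take in order of value per unit:
- B (138/23 per unit): all 23 → value 138, running total 138.00
- C (197/35 per unit): all 35 → value 197, running total 335.00
- A (110/39 per unit): 36 of 39 → value 36×110/39 = 101.5385, running total 436.54
Total 436.54.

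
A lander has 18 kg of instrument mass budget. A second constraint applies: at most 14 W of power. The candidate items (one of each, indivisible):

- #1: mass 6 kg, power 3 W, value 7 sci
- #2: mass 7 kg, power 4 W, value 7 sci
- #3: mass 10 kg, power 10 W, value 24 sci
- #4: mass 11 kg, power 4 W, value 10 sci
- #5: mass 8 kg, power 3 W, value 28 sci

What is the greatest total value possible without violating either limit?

Feasible sets respecting both limits:
- #3+#5: mass 18, power 13, value 52
- #1+#5: mass 14, power 6, value 35
- #2+#5: mass 15, power 7, value 35
- #1+#3: mass 16, power 13, value 31
Best: 52 sci.

52 sci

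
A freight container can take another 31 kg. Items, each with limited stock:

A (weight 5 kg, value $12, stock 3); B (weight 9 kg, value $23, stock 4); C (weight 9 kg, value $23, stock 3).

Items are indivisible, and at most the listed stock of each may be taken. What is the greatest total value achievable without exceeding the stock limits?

$70

Best selections within weight 31 and stock limits:
- 2×A + 2×C: weight 28, value 70
- 2×A + 1×B + 1×C: weight 28, value 70
- 2×A + 2×B: weight 28, value 70
Best: $70.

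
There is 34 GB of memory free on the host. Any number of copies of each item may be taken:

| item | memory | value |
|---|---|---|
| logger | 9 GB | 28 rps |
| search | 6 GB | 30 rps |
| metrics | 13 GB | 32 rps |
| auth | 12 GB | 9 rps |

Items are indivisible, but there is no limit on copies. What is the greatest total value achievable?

Best value-per-unit is search at 30/6, and filling with it alone uses memory 5×6=30. No mix of the others beats 5×30 = 150.

150 rps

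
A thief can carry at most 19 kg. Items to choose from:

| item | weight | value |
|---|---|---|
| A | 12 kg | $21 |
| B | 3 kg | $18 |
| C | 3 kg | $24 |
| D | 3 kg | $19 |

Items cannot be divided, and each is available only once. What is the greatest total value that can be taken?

Check high-value combinations within 19 kg:
- A+C+D: weight 12+3+3=18, value 21+24+19=64
- A+B+C: weight 12+3+3=18, value 21+18+24=63
- B+C+D: weight 3+3+3=9, value 18+24+19=61
- A+B+D: weight 12+3+3=18, value 21+18+19=58
Best: $64.

$64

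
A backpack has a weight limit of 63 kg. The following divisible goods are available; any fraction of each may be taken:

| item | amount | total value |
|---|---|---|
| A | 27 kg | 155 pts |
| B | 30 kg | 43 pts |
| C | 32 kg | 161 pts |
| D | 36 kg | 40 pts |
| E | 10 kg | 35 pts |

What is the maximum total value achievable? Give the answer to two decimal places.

330.00

Take in order of value per unit:
- A (155/27 per unit): all 27 → value 155, running total 155.00
- C (161/32 per unit): all 32 → value 161, running total 316.00
- E (35/10 per unit): 4 of 10 → value 4×35/10 = 14.0000, running total 330.00
Total 330.00.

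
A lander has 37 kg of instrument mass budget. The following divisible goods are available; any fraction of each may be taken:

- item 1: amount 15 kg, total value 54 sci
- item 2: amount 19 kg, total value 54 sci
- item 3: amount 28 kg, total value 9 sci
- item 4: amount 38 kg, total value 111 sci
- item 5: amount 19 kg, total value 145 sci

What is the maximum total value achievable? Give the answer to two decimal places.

Take in order of value per unit:
- item 5 (145/19 per unit): all 19 → value 145, running total 145.00
- item 1 (54/15 per unit): all 15 → value 54, running total 199.00
- item 4 (111/38 per unit): 3 of 38 → value 3×111/38 = 8.7632, running total 207.76
Total 207.76.

207.76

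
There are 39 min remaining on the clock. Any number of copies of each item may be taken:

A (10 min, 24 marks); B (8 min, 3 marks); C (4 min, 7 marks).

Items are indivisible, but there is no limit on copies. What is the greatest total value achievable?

Best value-per-unit is A at 24/10; filling with it alone gives 3×24 = 72.
Optimal mix: 3×A + 2×C → time 38, value 86.

86 marks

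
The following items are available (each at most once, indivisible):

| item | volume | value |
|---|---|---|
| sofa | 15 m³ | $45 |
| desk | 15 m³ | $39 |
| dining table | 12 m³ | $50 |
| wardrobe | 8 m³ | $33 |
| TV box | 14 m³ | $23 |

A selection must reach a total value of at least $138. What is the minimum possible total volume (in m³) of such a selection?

49

Subsets with value ≥ 138, sorted by total volume:
- sofa+dining table+wardrobe+TV box: volume 49, value 151
- desk+dining table+wardrobe+TV box: volume 49, value 145
- sofa+desk+dining table+wardrobe: volume 50, value 167
Minimum volume: 49 m³.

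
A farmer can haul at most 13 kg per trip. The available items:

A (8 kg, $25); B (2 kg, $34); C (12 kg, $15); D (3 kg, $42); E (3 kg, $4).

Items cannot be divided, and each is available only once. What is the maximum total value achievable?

$101

Check high-value combinations within 13 kg:
- A+B+D: weight 8+2+3=13, value 25+34+42=101
- B+D+E: weight 2+3+3=8, value 34+42+4=80
- B+D: weight 2+3=5, value 34+42=76
Best: $101.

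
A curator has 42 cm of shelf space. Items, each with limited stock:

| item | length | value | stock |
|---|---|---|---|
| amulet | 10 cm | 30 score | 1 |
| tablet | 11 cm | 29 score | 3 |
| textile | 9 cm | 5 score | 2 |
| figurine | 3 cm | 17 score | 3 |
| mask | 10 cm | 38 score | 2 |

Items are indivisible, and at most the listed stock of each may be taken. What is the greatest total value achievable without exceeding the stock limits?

Top feasible selections:
- 1×amulet + 3×figurine + 2×mask: length 39, value 157
- 1×tablet + 3×figurine + 2×mask: length 40, value 156
- 1×amulet + 1×tablet + 3×figurine + 1×mask: length 40, value 148
Best: 157 score.

157 score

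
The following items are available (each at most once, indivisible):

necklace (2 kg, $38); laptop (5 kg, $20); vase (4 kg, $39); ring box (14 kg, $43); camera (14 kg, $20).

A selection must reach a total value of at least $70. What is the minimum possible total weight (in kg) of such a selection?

6

Subsets with value ≥ 70, sorted by total weight:
- necklace+vase: weight 6, value 77
- necklace+laptop+vase: weight 11, value 97
Minimum weight: 6 kg.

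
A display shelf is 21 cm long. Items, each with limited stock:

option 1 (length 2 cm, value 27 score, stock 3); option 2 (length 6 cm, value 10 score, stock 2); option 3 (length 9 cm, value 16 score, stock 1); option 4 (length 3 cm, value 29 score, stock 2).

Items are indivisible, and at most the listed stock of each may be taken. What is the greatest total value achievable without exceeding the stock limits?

155 score

Top feasible selections:
- 3×option 1 + 1×option 3 + 2×option 4: length 21, value 155
- 3×option 1 + 1×option 2 + 2×option 4: length 18, value 149
- 3×option 1 + 2×option 4: length 12, value 139
- 3×option 1 + 2×option 2 + 1×option 4: length 21, value 130
Best: 155 score.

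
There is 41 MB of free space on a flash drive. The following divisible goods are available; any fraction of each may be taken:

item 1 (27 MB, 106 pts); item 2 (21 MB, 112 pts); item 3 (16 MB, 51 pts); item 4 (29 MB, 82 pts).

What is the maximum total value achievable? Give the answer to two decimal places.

Take in order of value per unit:
- item 2 (112/21 per unit): all 21 → value 112, running total 112.00
- item 1 (106/27 per unit): 20 of 27 → value 20×106/27 = 78.5185, running total 190.52
Total 190.52.

190.52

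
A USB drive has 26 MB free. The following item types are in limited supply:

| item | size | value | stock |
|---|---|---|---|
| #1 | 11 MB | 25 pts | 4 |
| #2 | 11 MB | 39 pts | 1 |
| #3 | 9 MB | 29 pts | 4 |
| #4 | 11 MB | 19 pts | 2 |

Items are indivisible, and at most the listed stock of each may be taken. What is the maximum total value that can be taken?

Top feasible selections:
- 1×#2 + 1×#3: size 20, value 68
- 1×#1 + 1×#2: size 22, value 64
- 2×#3: size 18, value 58
- 1×#2 + 1×#4: size 22, value 58
Best: 68 pts.

68 pts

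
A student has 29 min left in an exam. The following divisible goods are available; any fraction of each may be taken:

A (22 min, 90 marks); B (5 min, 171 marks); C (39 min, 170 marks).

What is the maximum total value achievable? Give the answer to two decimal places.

Take in order of value per unit:
- B (171/5 per unit): all 5 → value 171, running total 171.00
- C (170/39 per unit): 24 of 39 → value 24×170/39 = 104.6154, running total 275.62
Total 275.62.

275.62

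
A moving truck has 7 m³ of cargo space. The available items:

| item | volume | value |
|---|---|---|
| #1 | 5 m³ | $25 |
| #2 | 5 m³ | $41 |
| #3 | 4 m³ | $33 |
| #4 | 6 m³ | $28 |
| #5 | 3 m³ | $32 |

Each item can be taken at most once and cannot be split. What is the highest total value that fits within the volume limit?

Check high-value combinations within 7 m³:
- #3+#5: volume 4+3=7, value 33+32=65
- #2: volume 5, value 41
- #3: volume 4, value 33
- #5: volume 3, value 32
- #4: volume 6, value 28
Best: $65.

$65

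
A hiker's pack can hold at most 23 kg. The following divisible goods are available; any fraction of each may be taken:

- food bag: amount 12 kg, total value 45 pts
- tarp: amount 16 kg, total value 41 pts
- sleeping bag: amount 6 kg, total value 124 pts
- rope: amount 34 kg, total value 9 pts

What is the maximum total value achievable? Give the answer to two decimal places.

181.81

Take in order of value per unit:
- sleeping bag (124/6 per unit): all 6 → value 124, running total 124.00
- food bag (45/12 per unit): all 12 → value 45, running total 169.00
- tarp (41/16 per unit): 5 of 16 → value 5×41/16 = 12.8125, running total 181.81
Total 181.81.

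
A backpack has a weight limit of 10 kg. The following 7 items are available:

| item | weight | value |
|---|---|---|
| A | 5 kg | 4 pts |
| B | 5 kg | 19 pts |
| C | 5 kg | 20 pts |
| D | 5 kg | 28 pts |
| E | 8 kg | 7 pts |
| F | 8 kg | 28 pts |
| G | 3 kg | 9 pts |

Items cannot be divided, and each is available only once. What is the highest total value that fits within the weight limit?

This is a 0/1 knapsack; check combinations near the capacity.
- C+D: weight 5+5=10, value 20+28=48
- B+D: weight 5+5=10, value 19+28=47
- B+C: weight 5+5=10, value 19+20=39
- D+G: weight 5+3=8, value 28+9=37
Best: 48 pts.

48 pts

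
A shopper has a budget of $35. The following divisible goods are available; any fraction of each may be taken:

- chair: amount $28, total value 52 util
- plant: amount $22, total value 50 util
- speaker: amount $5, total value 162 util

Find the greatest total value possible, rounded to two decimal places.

226.86

Take in order of value per unit:
- speaker (162/5 per unit): all 5 → value 162, running total 162.00
- plant (50/22 per unit): all 22 → value 50, running total 212.00
- chair (52/28 per unit): 8 of 28 → value 8×52/28 = 14.8571, running total 226.86
Total 226.86.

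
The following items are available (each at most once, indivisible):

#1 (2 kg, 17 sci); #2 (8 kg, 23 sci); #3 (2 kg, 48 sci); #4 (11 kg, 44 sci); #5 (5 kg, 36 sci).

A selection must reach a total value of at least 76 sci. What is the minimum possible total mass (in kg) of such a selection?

Subsets with value ≥ 76, sorted by total mass:
- #3+#5: mass 7, value 84
- #1+#3+#5: mass 9, value 101
- #1+#2+#3: mass 12, value 88
Minimum mass: 7 kg.

7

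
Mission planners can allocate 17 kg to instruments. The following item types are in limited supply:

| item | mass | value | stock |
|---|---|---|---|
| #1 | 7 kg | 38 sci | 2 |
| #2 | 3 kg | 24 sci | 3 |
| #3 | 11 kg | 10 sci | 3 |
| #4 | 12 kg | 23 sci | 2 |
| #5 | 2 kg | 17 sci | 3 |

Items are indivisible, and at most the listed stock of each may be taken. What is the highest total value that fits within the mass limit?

Top feasible selections:
- 3×#2 + 3×#5: mass 15, value 123
- 1×#1 + 2×#2 + 2×#5: mass 17, value 120
- 1×#1 + 1×#2 + 3×#5: mass 16, value 113
Best: 123 sci.

123 sci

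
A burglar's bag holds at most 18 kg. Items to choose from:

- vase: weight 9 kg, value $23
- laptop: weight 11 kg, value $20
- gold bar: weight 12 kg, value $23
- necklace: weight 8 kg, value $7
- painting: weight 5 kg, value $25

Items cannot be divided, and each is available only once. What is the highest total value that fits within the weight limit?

Check high-value combinations within 18 kg:
- vase+painting: weight 9+5=14, value 23+25=48
- gold bar+painting: weight 12+5=17, value 23+25=48
- laptop+painting: weight 11+5=16, value 20+25=45
Best: $48.

$48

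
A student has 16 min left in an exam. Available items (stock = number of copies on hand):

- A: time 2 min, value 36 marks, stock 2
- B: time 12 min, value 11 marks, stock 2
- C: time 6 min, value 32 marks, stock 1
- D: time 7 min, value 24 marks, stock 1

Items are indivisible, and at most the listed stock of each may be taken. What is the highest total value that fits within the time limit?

Top feasible selections:
- 2×A + 1×C: time 10, value 104
- 2×A + 1×D: time 11, value 96
- 1×A + 1×C + 1×D: time 15, value 92
- 2×A + 1×B: time 16, value 83
Best: 104 marks.

104 marks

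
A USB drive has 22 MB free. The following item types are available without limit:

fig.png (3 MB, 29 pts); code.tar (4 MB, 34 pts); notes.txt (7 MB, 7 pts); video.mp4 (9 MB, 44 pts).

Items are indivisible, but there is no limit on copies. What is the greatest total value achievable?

208 pts

Best value-per-unit is fig.png at 29/3; filling with it alone gives 7×29 = 203.
Optimal mix: 6×fig.png + 1×code.tar → size 22, value 208.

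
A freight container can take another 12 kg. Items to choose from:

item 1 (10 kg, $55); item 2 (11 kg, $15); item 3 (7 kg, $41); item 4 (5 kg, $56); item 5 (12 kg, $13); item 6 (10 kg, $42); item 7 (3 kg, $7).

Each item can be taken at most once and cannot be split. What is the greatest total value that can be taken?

Check high-value combinations within 12 kg:
- item 3+item 4: weight 7+5=12, value 41+56=97
- item 4+item 7: weight 5+3=8, value 56+7=63
- item 4: weight 5, value 56
Best: $97.

$97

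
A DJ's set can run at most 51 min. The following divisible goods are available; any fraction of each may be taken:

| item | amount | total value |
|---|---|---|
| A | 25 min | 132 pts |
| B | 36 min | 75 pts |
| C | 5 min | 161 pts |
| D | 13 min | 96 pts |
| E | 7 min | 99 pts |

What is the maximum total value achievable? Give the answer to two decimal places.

490.08

Take in order of value per unit:
- C (161/5 per unit): all 5 → value 161, running total 161.00
- E (99/7 per unit): all 7 → value 99, running total 260.00
- D (96/13 per unit): all 13 → value 96, running total 356.00
- A (132/25 per unit): all 25 → value 132, running total 488.00
- B (75/36 per unit): 1 of 36 → value 1×75/36 = 2.0833, running total 490.08
Total 490.08.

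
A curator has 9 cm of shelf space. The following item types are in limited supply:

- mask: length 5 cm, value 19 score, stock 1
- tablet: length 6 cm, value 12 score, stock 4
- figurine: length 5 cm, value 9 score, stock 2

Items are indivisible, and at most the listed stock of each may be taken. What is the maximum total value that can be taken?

19 score

Best selections within length 9 and stock limits:
- 1×mask: length 5, value 19
- 1×tablet: length 6, value 12
Best: 19 score.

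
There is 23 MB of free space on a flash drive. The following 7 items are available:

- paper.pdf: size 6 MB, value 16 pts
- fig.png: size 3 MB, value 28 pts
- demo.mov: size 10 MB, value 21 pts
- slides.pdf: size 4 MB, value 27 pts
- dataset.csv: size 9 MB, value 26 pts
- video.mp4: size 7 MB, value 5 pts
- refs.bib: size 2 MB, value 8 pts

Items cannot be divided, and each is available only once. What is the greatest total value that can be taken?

97 pts

This is a 0/1 knapsack; check combinations near the capacity.
- paper.pdf+fig.png+slides.pdf+dataset.csv: size 6+3+4+9=22, value 16+28+27+26=97
- paper.pdf+fig.png+demo.mov+slides.pdf: size 6+3+10+4=23, value 16+28+21+27=92
- fig.png+slides.pdf+dataset.csv+refs.bib: size 3+4+9+2=18, value 28+27+26+8=89
- fig.png+slides.pdf+dataset.csv+video.mp4: size 3+4+9+7=23, value 28+27+26+5=86
- fig.png+demo.mov+slides.pdf+refs.bib: size 3+10+4+2=19, value 28+21+27+8=84
Best: 97 pts.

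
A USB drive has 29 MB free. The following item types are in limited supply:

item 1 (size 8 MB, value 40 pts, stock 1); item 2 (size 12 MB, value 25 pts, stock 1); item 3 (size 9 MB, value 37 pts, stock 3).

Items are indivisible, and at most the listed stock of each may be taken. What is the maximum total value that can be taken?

114 pts

Top feasible selections:
- 1×item 1 + 2×item 3: size 26, value 114
- 3×item 3: size 27, value 111
- 1×item 1 + 1×item 2 + 1×item 3: size 29, value 102
Best: 114 pts.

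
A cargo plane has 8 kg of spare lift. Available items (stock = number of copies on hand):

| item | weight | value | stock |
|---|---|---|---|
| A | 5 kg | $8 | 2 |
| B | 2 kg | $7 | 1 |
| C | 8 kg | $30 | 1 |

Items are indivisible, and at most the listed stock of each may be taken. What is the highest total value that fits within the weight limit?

Best selections within weight 8 and stock limits:
- 1×C: weight 8, value 30
- 1×A + 1×B: weight 7, value 15
- 1×A: weight 5, value 8
Best: $30.

$30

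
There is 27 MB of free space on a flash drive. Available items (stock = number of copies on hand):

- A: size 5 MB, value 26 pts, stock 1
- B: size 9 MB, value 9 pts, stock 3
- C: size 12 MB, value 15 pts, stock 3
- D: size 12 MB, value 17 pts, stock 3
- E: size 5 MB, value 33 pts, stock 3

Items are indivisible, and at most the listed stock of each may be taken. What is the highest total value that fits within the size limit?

Best selections within size 27 and stock limits:
- 1×A + 3×E: size 20, value 125
- 1×D + 3×E: size 27, value 116
- 1×C + 3×E: size 27, value 114
Best: 125 pts.

125 pts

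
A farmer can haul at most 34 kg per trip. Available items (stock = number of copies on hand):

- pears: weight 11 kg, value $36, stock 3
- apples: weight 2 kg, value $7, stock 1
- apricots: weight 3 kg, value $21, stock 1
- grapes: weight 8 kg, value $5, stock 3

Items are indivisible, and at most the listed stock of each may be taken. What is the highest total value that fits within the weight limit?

Top feasible selections:
- 3×pears: weight 33, value 108
- 2×pears + 1×apples + 1×apricots: weight 27, value 100
- 2×pears + 1×apricots + 1×grapes: weight 33, value 98
- 2×pears + 1×apricots: weight 25, value 93
Best: $108.

$108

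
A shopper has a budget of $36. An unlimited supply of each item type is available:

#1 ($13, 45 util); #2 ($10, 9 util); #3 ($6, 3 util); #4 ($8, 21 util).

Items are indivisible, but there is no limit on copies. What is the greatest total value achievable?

111 util

Best value-per-unit is #1 at 45/13; filling with it alone gives 2×45 = 90.
Optimal mix: 2×#1 + 1×#4 → cost 34, value 111.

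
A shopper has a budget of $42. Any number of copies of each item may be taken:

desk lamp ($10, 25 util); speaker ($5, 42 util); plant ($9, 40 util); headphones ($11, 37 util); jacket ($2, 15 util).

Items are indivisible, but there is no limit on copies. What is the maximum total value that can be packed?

Best value-per-unit is speaker at 42/5; filling with it alone gives 8×42 = 336.
Optimal mix: 8×speaker + 1×jacket → cost 42, value 351.

351 util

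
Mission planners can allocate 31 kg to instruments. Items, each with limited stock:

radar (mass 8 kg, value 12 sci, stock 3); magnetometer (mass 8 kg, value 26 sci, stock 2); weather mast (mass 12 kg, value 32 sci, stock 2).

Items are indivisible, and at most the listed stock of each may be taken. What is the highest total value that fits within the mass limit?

84 sci

Top feasible selections:
- 2×magnetometer + 1×weather mast: mass 28, value 84
- 1×radar + 1×magnetometer + 1×weather mast: mass 28, value 70
Best: 84 sci.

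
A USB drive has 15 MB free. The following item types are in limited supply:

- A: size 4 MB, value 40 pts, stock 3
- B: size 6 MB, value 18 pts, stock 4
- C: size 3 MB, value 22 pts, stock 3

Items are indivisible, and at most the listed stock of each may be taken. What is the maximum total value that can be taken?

142 pts

Best selections within size 15 and stock limits:
- 3×A + 1×C: size 15, value 142
- 2×A + 2×C: size 14, value 124
- 3×A: size 12, value 120
- 1×A + 3×C: size 13, value 106
Best: 142 pts.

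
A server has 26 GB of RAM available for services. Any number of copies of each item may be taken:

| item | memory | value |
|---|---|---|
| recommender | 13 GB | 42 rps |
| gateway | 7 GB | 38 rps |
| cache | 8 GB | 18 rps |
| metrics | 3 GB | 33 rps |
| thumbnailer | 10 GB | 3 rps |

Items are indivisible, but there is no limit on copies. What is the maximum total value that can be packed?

Best value-per-unit is metrics at 33/3, and filling with it alone uses memory 8×3=24. No mix of the others beats 8×33 = 264.

264 rps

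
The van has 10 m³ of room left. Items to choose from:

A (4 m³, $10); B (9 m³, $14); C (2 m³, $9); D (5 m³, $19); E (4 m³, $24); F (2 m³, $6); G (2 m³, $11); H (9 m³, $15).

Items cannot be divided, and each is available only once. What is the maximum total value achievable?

$50

Check high-value combinations within 10 m³:
- C+E+F+G: volume 2+4+2+2=10, value 9+24+6+11=50
- A+E+G: volume 4+4+2=10, value 10+24+11=45
- C+E+G: volume 2+4+2=8, value 9+24+11=44
- D+E: volume 5+4=9, value 19+24=43
- A+C+E: volume 4+2+4=10, value 10+9+24=43
Best: $50.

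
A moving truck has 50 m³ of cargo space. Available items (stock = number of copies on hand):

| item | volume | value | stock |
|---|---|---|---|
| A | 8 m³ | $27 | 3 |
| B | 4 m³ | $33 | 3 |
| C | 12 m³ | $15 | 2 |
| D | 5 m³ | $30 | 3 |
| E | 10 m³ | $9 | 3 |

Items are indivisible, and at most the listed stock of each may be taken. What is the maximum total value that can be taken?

$243

Top feasible selections:
- 2×A + 3×B + 3×D: volume 43, value 243
- 3×A + 3×B + 2×D: volume 46, value 240
- 3×A + 2×B + 3×D: volume 47, value 237
Best: $243.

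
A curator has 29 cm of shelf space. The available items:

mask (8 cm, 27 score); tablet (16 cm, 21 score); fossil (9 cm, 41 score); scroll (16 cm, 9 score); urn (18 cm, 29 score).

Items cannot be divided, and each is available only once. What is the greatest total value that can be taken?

70 score

Check high-value combinations within 29 cm:
- fossil+urn: length 9+18=27, value 41+29=70
- mask+fossil: length 8+9=17, value 27+41=68
- tablet+fossil: length 16+9=25, value 21+41=62
Best: 70 score.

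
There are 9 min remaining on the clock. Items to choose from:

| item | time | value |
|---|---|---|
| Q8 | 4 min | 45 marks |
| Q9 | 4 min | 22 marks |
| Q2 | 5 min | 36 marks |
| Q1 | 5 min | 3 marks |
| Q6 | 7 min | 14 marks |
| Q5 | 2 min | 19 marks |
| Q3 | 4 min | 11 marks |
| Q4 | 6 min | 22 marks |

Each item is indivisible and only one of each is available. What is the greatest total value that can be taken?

81 marks

Check high-value combinations within 9 min:
- Q8+Q2: time 4+5=9, value 45+36=81
- Q8+Q9: time 4+4=8, value 45+22=67
- Q8+Q5: time 4+2=6, value 45+19=64
- Q9+Q2: time 4+5=9, value 22+36=58
- Q8+Q3: time 4+4=8, value 45+11=56
Best: 81 marks.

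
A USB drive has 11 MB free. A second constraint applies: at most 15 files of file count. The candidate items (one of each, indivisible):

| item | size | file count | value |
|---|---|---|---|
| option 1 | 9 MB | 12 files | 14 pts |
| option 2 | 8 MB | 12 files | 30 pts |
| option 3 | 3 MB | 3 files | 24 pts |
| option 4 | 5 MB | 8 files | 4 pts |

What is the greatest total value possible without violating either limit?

Feasible sets respecting both limits:
- option 2+option 3: size 11, file count 15, value 54
- option 2: size 8, file count 12, value 30
- option 3+option 4: size 8, file count 11, value 28
- option 3: size 3, file count 3, value 24
Best: 54 pts.

54 pts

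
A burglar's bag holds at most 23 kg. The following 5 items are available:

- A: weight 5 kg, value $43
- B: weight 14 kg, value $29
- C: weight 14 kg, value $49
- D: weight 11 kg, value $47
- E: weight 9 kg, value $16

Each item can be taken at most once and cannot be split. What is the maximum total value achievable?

$92

Check high-value combinations within 23 kg:
- A+C: weight 5+14=19, value 43+49=92
- A+D: weight 5+11=16, value 43+47=90
- A+B: weight 5+14=19, value 43+29=72
Best: $92.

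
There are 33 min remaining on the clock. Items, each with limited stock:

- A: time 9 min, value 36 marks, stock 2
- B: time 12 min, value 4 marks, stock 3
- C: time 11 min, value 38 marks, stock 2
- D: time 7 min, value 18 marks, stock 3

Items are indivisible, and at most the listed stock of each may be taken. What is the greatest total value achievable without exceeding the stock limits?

Top feasible selections:
- 1×A + 2×C: time 31, value 112
- 2×A + 1×C: time 29, value 110
- 2×A + 2×D: time 32, value 108
Best: 112 marks.

112 marks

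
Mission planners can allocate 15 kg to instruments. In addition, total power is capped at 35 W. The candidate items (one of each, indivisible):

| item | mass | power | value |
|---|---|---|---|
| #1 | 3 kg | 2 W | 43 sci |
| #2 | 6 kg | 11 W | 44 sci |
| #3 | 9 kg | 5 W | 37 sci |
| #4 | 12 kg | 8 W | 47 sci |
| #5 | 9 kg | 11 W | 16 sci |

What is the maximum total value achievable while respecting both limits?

90 sci

Feasible sets respecting both limits:
- #1+#4: mass 15, power 10, value 90
- #1+#2: mass 9, power 13, value 87
- #2+#3: mass 15, power 16, value 81
Best: 90 sci.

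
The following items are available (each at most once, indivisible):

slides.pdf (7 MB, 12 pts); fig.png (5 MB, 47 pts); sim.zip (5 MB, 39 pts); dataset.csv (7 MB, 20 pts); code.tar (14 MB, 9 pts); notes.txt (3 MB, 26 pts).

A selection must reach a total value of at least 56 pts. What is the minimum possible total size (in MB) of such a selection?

Subsets with value ≥ 56, sorted by total size:
- fig.png+notes.txt: size 8, value 73
- sim.zip+notes.txt: size 8, value 65
- fig.png+sim.zip: size 10, value 86
- fig.png+dataset.csv: size 12, value 67
Minimum size: 8 MB.

8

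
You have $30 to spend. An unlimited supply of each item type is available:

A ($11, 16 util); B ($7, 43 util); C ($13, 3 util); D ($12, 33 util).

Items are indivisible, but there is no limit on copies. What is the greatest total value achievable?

172 util

Best value-per-unit is B at 43/7, and filling with it alone uses cost 4×7=28. No mix of the others beats 4×43 = 172.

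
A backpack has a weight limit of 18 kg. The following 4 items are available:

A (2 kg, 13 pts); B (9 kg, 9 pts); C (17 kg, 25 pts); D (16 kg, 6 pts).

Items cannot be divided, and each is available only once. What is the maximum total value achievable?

25 pts

Check high-value combinations within 18 kg:
- C: weight 17, value 25
- A+B: weight 2+9=11, value 13+9=22
- A+D: weight 2+16=18, value 13+6=19
- A: weight 2, value 13
Best: 25 pts.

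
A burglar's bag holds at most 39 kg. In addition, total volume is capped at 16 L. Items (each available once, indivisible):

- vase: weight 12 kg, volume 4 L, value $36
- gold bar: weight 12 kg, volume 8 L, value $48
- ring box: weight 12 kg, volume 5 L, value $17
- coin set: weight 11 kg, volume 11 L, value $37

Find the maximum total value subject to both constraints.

$84

Feasible sets respecting both limits:
- vase+gold bar: weight 24, volume 12, value 84
- vase+coin set: weight 23, volume 15, value 73
- gold bar+ring box: weight 24, volume 13, value 65
- ring box+coin set: weight 23, volume 16, value 54
Best: $84.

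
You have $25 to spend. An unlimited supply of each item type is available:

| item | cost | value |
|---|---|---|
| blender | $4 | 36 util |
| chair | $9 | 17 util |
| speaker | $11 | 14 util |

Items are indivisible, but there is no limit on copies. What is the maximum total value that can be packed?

Best value-per-unit is blender at 36/4, and filling with it alone uses cost 6×4=24. No mix of the others beats 6×36 = 216.

216 util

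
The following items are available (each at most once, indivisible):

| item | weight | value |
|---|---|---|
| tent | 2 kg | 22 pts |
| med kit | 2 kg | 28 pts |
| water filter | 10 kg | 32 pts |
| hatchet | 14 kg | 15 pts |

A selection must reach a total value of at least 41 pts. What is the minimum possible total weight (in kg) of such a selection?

Subsets with value ≥ 41, sorted by total weight:
- tent+med kit: weight 4, value 50
- med kit+water filter: weight 12, value 60
Minimum weight: 4 kg.

4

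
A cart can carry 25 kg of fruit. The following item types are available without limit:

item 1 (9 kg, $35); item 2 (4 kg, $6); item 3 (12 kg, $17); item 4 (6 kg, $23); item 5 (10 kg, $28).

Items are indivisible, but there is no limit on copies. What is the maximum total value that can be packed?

$93

Best value-per-unit is item 1 at 35/9; filling with it alone gives 2×35 = 70.
Optimal mix: 2×item 1 + 1×item 4 → weight 24, value 93.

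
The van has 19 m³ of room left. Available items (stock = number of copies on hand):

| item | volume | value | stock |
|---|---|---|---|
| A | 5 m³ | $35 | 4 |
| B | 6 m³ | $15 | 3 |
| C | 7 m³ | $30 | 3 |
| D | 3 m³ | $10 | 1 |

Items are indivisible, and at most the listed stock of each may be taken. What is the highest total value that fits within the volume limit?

$115

Best selections within volume 19 and stock limits:
- 3×A + 1×D: volume 18, value 115
- 3×A: volume 15, value 105
- 2×A + 1×C: volume 17, value 100
- 1×A + 2×C: volume 19, value 95
Best: $115.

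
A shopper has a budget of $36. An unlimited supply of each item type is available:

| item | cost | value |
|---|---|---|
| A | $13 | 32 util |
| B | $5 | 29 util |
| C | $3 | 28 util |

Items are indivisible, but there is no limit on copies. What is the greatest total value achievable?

336 util

Best value-per-unit is C at 28/3, and filling with it alone uses cost 12×3=36. No mix of the others beats 12×28 = 336.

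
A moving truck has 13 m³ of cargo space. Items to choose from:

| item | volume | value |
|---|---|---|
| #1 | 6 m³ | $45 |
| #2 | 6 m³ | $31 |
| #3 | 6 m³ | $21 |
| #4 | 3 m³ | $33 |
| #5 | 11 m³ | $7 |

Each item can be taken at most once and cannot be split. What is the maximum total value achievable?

Check high-value combinations within 13 m³:
- #1+#4: volume 6+3=9, value 45+33=78
- #1+#2: volume 6+6=12, value 45+31=76
- #1+#3: volume 6+6=12, value 45+21=66
- #2+#4: volume 6+3=9, value 31+33=64
- #3+#4: volume 6+3=9, value 21+33=54
Best: $78.

$78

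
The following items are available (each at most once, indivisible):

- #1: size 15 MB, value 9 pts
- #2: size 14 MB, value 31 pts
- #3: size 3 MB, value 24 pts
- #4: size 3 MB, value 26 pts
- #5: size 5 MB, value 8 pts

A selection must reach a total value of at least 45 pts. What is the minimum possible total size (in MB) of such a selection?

6

Subsets with value ≥ 45, sorted by total size:
- #3+#4: size 6, value 50
- #3+#4+#5: size 11, value 58
- #2+#4: size 17, value 57
- #2+#3: size 17, value 55
Minimum size: 6 MB.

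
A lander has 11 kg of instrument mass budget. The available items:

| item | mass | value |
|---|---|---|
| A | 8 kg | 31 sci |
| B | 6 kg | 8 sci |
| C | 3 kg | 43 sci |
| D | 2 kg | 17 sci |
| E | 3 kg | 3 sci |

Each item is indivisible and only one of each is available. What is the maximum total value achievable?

74 sci

This is a 0/1 knapsack; check combinations near the capacity.
- A+C: mass 8+3=11, value 31+43=74
- B+C+D: mass 6+3+2=11, value 8+43+17=68
- C+D+E: mass 3+2+3=8, value 43+17+3=63
- C+D: mass 3+2=5, value 43+17=60
- B+C: mass 6+3=9, value 8+43=51
Best: 74 sci.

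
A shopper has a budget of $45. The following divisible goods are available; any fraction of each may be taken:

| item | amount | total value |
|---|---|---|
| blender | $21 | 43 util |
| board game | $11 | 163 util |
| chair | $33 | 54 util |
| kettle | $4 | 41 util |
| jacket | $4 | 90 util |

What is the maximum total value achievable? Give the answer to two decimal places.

345.18

Take in order of value per unit:
- jacket (90/4 per unit): all 4 → value 90, running total 90.00
- board game (163/11 per unit): all 11 → value 163, running total 253.00
- kettle (41/4 per unit): all 4 → value 41, running total 294.00
- blender (43/21 per unit): all 21 → value 43, running total 337.00
- chair (54/33 per unit): 5 of 33 → value 5×54/33 = 8.1818, running total 345.18
Total 345.18.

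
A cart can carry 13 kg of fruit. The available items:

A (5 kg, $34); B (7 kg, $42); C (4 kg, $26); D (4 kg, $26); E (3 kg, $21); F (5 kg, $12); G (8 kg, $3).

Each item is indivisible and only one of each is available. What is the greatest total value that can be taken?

$86

Check high-value combinations within 13 kg:
- A+C+D: weight 5+4+4=13, value 34+26+26=86
- A+C+E: weight 5+4+3=12, value 34+26+21=81
- A+D+E: weight 5+4+3=12, value 34+26+21=81
Best: $86.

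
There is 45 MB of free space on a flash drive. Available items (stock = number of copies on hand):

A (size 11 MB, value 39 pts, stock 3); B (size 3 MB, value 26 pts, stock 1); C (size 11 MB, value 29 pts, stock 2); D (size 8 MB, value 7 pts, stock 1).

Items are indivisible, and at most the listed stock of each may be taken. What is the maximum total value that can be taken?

Best selections within size 45 and stock limits:
- 3×A + 1×B + 1×D: size 44, value 150
- 3×A + 1×C: size 44, value 146
- 3×A + 1×B: size 36, value 143
Best: 150 pts.

150 pts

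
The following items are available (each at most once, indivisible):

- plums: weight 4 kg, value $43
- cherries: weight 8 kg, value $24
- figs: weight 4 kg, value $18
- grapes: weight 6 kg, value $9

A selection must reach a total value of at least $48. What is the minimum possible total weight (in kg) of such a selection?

8

Subsets with value ≥ 48, sorted by total weight:
- plums+figs: weight 8, value 61
- plums+grapes: weight 10, value 52
Minimum weight: 8 kg.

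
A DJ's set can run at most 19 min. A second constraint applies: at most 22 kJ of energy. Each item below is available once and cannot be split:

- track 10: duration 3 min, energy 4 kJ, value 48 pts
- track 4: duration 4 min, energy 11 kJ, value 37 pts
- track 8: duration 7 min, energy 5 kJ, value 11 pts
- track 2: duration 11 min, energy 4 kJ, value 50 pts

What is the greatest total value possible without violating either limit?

135 pts

Feasible sets respecting both limits:
- track 10+track 4+track 2: duration 18, energy 19, value 135
- track 10+track 2: duration 14, energy 8, value 98
- track 10+track 4+track 8: duration 14, energy 20, value 96
- track 4+track 2: duration 15, energy 15, value 87
Best: 135 pts.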